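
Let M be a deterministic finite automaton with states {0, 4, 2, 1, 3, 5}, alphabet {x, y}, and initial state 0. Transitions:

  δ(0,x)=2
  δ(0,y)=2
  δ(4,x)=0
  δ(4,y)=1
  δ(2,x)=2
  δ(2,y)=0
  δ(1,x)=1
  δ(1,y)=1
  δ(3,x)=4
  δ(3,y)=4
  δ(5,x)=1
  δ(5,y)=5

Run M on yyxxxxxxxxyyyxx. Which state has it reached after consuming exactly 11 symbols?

0

start at 0
read 'y': 0 → 2
read 'y': 2 → 0
read 'x': 0 → 2
read 'x': 2 → 2
read 'x': 2 → 2
read 'x': 2 → 2
read 'x': 2 → 2
read 'x': 2 → 2
read 'x': 2 → 2
read 'x': 2 → 2
read 'y': 2 → 0
After 11 symbols: 0.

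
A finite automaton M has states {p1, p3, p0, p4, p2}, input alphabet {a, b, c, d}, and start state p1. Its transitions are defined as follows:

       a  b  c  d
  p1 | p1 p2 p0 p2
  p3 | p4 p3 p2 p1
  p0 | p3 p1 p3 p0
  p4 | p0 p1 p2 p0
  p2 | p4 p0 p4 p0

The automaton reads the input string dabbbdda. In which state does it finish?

p3

Trace: p1 -d-> p2 -a-> p4 -b-> p1 -b-> p2 -b-> p0 -d-> p0 -d-> p0 -a-> p3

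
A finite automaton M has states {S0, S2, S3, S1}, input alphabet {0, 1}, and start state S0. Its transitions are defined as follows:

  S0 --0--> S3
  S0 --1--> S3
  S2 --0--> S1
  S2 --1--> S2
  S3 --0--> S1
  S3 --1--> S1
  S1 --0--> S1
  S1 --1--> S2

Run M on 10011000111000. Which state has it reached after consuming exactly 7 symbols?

start at S0
read '1': S0 → S3
read '0': S3 → S1
read '0': S1 → S1
read '1': S1 → S2
read '1': S2 → S2
read '0': S2 → S1
read '0': S1 → S1
After 7 symbols: S1.

S1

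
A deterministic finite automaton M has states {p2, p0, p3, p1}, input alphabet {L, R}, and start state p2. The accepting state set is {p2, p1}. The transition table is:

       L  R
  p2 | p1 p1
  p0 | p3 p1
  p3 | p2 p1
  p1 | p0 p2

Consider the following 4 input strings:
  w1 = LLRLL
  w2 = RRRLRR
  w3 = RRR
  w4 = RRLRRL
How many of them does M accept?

w1: p2 → p1 → p0 → p1 → p0 → p3  → end p3, rejected
w2: p2 → p1 → p2 → p1 → p0 → p1 → p2  → end p2, accepted
w3: p2 → p1 → p2 → p1  → end p1, accepted
w4: p2 → p1 → p2 → p1 → p2 → p1 → p0  → end p0, rejected

2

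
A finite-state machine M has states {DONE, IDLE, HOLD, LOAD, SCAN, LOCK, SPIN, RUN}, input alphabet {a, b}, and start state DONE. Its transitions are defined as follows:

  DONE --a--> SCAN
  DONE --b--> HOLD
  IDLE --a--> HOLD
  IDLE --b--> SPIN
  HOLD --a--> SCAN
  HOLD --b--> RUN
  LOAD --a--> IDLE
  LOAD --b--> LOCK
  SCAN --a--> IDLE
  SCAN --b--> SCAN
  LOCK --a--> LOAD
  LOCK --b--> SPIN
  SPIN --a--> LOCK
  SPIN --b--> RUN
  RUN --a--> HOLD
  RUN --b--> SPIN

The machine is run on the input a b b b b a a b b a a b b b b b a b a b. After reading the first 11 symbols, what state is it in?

start at DONE
read 'a': DONE → SCAN
read 'b': SCAN → SCAN
read 'b': SCAN → SCAN
read 'b': SCAN → SCAN
read 'b': SCAN → SCAN
read 'a': SCAN → IDLE
read 'a': IDLE → HOLD
read 'b': HOLD → RUN
read 'b': RUN → SPIN
read 'a': SPIN → LOCK
read 'a': LOCK → LOAD
After 11 symbols: LOAD.

LOAD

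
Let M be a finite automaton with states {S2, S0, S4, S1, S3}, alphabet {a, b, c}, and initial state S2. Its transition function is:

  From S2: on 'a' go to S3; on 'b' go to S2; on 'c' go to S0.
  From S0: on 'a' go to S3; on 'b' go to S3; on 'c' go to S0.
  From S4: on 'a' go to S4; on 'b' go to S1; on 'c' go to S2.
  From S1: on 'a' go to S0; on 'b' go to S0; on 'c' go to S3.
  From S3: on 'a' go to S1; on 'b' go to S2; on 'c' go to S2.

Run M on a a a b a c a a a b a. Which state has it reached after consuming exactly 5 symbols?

S1

S2 → S3 → S1 → S0 → S3 → S1
After 5 symbols: S1.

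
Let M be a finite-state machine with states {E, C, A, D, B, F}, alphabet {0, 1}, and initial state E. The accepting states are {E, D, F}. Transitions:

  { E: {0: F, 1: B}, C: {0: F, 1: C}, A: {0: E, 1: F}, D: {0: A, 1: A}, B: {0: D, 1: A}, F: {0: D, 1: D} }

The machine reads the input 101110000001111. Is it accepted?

Yes

E → B → D → A → F → D → A → E → F → D → A → E → B → A → F → D
End state D is accepting.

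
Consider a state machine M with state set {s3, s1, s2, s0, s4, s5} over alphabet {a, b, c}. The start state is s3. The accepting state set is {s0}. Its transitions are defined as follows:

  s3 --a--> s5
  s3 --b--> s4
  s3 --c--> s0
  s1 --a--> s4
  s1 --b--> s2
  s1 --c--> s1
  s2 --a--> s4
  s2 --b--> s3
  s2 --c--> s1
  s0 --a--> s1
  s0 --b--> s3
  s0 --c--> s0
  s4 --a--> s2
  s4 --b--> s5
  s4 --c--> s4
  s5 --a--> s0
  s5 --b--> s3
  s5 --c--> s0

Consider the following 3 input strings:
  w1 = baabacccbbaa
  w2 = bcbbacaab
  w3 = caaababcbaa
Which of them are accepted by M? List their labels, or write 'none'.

w3

w1: s3 → s4 → s2 → s4 → s5 → s0 → s0 → s0 → s0 → s3 → s4 → s2 → s4  → end s4, rejected
w2: s3 → s4 → s4 → s5 → s3 → s5 → s0 → s1 → s4 → s5  → end s5, rejected
w3: s3 → s0 → s1 → s4 → s2 → s3 → s5 → s3 → s0 → s3 → s5 → s0  → end s0, accepted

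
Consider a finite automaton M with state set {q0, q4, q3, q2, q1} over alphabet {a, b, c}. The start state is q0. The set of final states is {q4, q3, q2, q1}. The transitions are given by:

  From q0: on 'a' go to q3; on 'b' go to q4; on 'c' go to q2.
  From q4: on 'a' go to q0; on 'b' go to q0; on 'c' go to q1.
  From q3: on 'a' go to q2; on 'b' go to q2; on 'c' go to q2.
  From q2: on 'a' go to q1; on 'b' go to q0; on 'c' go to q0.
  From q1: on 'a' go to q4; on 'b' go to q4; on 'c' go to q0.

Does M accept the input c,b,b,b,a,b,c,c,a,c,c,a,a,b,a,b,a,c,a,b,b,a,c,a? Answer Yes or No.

Yes

start at q0
read 'c': q0 → q2
read 'b': q2 → q0
read 'b': q0 → q4
read 'b': q4 → q0
read 'a': q0 → q3
read 'b': q3 → q2
read 'c': q2 → q0
read 'c': q0 → q2
read 'a': q2 → q1
read 'c': q1 → q0
read 'c': q0 → q2
read 'a': q2 → q1
read 'a': q1 → q4
read 'b': q4 → q0
read 'a': q0 → q3
read 'b': q3 → q2
read 'a': q2 → q1
read 'c': q1 → q0
read 'a': q0 → q3
read 'b': q3 → q2
read 'b': q2 → q0
read 'a': q0 → q3
read 'c': q3 → q2
read 'a': q2 → q1
End state q1 is accepting.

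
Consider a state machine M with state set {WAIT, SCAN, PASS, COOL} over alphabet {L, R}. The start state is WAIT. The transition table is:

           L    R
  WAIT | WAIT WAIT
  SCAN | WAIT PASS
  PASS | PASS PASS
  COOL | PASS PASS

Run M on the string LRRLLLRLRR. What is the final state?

WAIT

start at WAIT
read 'L': WAIT → WAIT
read 'R': WAIT → WAIT
read 'R': WAIT → WAIT
read 'L': WAIT → WAIT
read 'L': WAIT → WAIT
read 'L': WAIT → WAIT
read 'R': WAIT → WAIT
read 'L': WAIT → WAIT
read 'R': WAIT → WAIT
read 'R': WAIT → WAIT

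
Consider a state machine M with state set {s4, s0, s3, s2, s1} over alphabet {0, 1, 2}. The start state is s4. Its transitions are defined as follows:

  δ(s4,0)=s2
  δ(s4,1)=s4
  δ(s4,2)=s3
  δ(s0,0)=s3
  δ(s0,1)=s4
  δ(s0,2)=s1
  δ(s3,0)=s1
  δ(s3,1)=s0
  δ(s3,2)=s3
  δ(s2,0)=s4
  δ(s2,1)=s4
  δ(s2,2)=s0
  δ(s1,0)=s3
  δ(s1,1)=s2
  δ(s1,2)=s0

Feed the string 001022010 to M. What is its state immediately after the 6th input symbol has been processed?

Trace: s4 -0-> s2 -0-> s4 -1-> s4 -0-> s2 -2-> s0 -2-> s1
After 6 symbols: s1.

s1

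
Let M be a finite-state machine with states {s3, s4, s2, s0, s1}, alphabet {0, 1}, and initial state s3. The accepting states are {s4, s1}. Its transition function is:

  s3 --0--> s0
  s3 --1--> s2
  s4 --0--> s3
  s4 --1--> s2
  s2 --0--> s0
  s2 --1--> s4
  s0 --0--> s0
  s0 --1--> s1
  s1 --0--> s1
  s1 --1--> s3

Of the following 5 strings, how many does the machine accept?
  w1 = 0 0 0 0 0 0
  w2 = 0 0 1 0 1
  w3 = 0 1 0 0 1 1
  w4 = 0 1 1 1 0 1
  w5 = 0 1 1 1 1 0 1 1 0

w1: s3 → s0 → s0 → s0 → s0 → s0 → s0  → end s0, rejected
w2: s3 → s0 → s0 → s1 → s1 → s3  → end s3, rejected
w3: s3 → s0 → s1 → s1 → s1 → s3 → s2  → end s2, rejected
w4: s3 → s0 → s1 → s3 → s2 → s0 → s1  → end s1, accepted
w5: s3 → s0 → s1 → s3 → s2 → s4 → s3 → s2 → s4 → s3  → end s3, rejected

1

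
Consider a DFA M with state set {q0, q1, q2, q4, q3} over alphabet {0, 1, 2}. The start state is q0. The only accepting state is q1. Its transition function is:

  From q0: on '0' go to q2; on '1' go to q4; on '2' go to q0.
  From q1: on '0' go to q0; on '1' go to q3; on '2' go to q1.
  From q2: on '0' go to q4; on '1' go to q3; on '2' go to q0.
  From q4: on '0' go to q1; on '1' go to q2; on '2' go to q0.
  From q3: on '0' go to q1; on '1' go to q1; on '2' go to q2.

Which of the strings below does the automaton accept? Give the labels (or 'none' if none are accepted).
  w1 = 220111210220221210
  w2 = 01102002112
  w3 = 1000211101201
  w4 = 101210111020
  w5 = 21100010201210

w1: q0 → q0 → q0 → q2 → q3 → q1 → q3 → q2 → q3 → q1 → q1 → q1 → q0 → q0 → q0 → q4 → q0 → q4 → q1  → end q1, accepted
w2: q0 → q2 → q3 → q1 → q0 → q0 → q2 → q4 → q0 → q4 → q2 → q0  → end q0, rejected
w3: q0 → q4 → q1 → q0 → q2 → q0 → q4 → q2 → q3 → q1 → q3 → q2 → q4 → q2  → end q2, rejected
w4: q0 → q4 → q1 → q3 → q2 → q3 → q1 → q3 → q1 → q3 → q1 → q1 → q0  → end q0, rejected
w5: q0 → q0 → q4 → q2 → q4 → q1 → q0 → q4 → q1 → q1 → q0 → q4 → q0 → q4 → q1  → end q1, accepted

w1, w5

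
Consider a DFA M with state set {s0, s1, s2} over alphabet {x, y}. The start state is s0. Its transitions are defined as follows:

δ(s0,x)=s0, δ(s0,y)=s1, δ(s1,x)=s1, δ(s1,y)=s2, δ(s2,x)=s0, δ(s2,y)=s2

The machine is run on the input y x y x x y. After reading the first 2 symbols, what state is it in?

start at s0
read 'y': s0 → s1
read 'x': s1 → s1
After 2 symbols: s1.

s1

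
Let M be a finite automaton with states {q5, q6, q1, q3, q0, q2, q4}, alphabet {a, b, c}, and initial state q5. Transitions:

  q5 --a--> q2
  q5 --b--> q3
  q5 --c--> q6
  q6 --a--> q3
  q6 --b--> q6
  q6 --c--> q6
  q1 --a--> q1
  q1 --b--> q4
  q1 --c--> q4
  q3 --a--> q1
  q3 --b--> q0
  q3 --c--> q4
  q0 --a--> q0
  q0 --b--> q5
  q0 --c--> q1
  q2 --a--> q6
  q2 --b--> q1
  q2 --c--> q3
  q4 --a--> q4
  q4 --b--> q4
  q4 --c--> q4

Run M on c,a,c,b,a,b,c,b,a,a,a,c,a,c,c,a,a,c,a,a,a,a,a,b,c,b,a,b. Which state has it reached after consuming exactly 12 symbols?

q4

q5 → q6 → q3 → q4 → q4 → q4 → q4 → q4 → q4 → q4 → q4 → q4 → q4
After 12 symbols: q4.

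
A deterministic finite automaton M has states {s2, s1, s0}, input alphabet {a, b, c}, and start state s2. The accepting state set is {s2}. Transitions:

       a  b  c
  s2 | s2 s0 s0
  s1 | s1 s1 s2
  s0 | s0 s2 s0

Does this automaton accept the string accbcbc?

Trace: s2 -a-> s2 -c-> s0 -c-> s0 -b-> s2 -c-> s0 -b-> s2 -c-> s0
End state s0 is not accepting.

No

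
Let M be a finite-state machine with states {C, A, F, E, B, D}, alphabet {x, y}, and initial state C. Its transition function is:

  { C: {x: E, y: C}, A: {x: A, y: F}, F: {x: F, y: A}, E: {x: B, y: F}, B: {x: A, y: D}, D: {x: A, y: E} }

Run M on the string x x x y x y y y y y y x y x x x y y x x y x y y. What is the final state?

start at C
read 'x': C → E
read 'x': E → B
read 'x': B → A
read 'y': A → F
read 'x': F → F
read 'y': F → A
read 'y': A → F
read 'y': F → A
read 'y': A → F
read 'y': F → A
read 'y': A → F
read 'x': F → F
read 'y': F → A
read 'x': A → A
read 'x': A → A
read 'x': A → A
read 'y': A → F
read 'y': F → A
read 'x': A → A
read 'x': A → A
read 'y': A → F
read 'x': F → F
read 'y': F → A
read 'y': A → F

F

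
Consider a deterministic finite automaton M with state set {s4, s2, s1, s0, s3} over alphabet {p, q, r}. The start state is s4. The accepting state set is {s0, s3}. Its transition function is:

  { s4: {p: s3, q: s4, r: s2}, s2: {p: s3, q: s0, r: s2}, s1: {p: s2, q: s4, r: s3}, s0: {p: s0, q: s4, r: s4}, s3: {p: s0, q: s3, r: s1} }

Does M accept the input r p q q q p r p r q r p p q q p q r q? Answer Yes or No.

No

s4 → s2 → s3 → s3 → s3 → s3 → s0 → s4 → s3 → s1 → s4 → s2 → s3 → s0 → s4 → s4 → s3 → s3 → s1 → s4
End state s4 is not accepting.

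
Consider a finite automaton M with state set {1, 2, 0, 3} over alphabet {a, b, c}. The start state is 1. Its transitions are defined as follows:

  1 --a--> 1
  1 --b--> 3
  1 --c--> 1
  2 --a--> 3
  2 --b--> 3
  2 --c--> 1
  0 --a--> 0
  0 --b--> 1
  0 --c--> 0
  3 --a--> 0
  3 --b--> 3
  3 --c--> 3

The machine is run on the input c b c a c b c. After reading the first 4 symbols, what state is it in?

start at 1
read 'c': 1 → 1
read 'b': 1 → 3
read 'c': 3 → 3
read 'a': 3 → 0
After 4 symbols: 0.

0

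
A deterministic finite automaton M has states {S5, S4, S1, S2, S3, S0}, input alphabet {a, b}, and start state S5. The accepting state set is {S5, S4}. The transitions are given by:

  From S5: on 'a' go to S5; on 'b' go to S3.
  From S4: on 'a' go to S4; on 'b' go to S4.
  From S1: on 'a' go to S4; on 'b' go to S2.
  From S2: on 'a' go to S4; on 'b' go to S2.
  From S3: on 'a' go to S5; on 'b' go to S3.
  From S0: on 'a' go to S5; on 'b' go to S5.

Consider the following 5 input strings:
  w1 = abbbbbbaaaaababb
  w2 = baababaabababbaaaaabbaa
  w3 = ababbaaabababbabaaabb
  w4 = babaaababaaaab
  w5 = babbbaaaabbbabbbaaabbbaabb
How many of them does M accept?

w1: Trace: S5 -a-> S5 -b-> S3 -b-> S3 -b-> S3 -b-> S3 -b-> S3 -b-> S3 -a-> S5 -a-> S5 -a-> S5 -a-> S5 -a-> S5 -b-> S3 -a-> S5 -b-> S3 -b-> S3  → end S3, rejected
w2: Trace: S5 -b-> S3 -a-> S5 -a-> S5 -b-> S3 -a-> S5 -b-> S3 -a-> S5 -a-> S5 -b-> S3 -a-> S5 -b-> S3 -a-> S5 -b-> S3 -b-> S3 -a-> S5 -a-> S5 -a-> S5 -a-> S5 -a-> S5 -b-> S3 -b-> S3 -a-> S5 -a-> S5  → end S5, accepted
w3: Trace: S5 -a-> S5 -b-> S3 -a-> S5 -b-> S3 -b-> S3 -a-> S5 -a-> S5 -a-> S5 -b-> S3 -a-> S5 -b-> S3 -a-> S5 -b-> S3 -b-> S3 -a-> S5 -b-> S3 -a-> S5 -a-> S5 -a-> S5 -b-> S3 -b-> S3  → end S3, rejected
w4: Trace: S5 -b-> S3 -a-> S5 -b-> S3 -a-> S5 -a-> S5 -a-> S5 -b-> S3 -a-> S5 -b-> S3 -a-> S5 -a-> S5 -a-> S5 -a-> S5 -b-> S3  → end S3, rejected
w5: Trace: S5 -b-> S3 -a-> S5 -b-> S3 -b-> S3 -b-> S3 -a-> S5 -a-> S5 -a-> S5 -a-> S5 -b-> S3 -b-> S3 -b-> S3 -a-> S5 -b-> S3 -b-> S3 -b-> S3 -a-> S5 -a-> S5 -a-> S5 -b-> S3 -b-> S3 -b-> S3 -a-> S5 -a-> S5 -b-> S3 -b-> S3  → end S3, rejected

1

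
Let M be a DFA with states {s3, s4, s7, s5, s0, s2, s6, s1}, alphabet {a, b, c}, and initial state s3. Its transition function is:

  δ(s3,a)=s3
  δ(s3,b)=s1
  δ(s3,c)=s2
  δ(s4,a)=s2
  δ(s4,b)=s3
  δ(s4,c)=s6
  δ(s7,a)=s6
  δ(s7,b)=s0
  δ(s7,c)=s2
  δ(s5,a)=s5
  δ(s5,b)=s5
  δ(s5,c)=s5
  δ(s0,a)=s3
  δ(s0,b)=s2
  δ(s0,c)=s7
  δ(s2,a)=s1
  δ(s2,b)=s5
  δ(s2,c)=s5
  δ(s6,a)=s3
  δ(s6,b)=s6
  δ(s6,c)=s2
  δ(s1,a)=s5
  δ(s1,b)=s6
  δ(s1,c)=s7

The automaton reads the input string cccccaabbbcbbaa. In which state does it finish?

s3 → s2 → s5 → s5 → s5 → s5 → s5 → s5 → s5 → s5 → s5 → s5 → s5 → s5 → s5 → s5

s5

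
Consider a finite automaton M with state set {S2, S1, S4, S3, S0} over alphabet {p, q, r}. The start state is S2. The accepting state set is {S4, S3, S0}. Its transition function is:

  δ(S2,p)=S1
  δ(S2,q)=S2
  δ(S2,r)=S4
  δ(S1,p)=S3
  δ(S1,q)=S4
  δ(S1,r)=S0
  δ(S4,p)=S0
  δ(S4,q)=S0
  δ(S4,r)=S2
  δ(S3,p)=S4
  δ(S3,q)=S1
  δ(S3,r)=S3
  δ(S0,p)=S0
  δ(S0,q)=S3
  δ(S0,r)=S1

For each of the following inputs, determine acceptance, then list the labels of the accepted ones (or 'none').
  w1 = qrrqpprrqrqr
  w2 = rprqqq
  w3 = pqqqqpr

w1, w2, w3

w1: Trace: S2 -q-> S2 -r-> S4 -r-> S2 -q-> S2 -p-> S1 -p-> S3 -r-> S3 -r-> S3 -q-> S1 -r-> S0 -q-> S3 -r-> S3  → end S3, accepted
w2: Trace: S2 -r-> S4 -p-> S0 -r-> S1 -q-> S4 -q-> S0 -q-> S3  → end S3, accepted
w3: Trace: S2 -p-> S1 -q-> S4 -q-> S0 -q-> S3 -q-> S1 -p-> S3 -r-> S3  → end S3, accepted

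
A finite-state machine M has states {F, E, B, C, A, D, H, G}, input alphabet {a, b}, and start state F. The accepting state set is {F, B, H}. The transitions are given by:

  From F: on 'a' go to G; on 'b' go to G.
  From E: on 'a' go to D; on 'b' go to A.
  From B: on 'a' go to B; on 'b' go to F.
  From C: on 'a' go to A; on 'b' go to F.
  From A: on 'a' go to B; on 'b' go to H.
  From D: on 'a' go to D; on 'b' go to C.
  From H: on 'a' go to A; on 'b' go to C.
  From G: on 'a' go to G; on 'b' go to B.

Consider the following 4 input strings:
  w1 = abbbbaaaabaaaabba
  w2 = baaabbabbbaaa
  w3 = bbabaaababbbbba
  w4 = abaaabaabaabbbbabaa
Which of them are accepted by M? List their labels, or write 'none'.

w1: F → G → B → F → G → B → B → B → B → B → F → G → G → G → G → B → F → G  → end G, rejected
w2: F → G → G → G → G → B → F → G → B → F → G → G → G → G  → end G, rejected
w3: F → G → B → B → F → G → G → G → B → B → F → G → B → F → G → G  → end G, rejected
w4: F → G → B → B → B → B → F → G → G → B → B → B → F → G → B → F → G → B → B → B  → end B, accepted

w4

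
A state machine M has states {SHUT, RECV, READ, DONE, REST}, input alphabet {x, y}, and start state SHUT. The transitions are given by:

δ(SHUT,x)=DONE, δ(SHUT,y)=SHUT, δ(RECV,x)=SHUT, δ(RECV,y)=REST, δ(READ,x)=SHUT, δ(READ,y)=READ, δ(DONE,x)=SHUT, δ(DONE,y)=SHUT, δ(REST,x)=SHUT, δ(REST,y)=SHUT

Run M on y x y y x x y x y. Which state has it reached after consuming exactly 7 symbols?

Trace: SHUT -y-> SHUT -x-> DONE -y-> SHUT -y-> SHUT -x-> DONE -x-> SHUT -y-> SHUT
After 7 symbols: SHUT.

SHUT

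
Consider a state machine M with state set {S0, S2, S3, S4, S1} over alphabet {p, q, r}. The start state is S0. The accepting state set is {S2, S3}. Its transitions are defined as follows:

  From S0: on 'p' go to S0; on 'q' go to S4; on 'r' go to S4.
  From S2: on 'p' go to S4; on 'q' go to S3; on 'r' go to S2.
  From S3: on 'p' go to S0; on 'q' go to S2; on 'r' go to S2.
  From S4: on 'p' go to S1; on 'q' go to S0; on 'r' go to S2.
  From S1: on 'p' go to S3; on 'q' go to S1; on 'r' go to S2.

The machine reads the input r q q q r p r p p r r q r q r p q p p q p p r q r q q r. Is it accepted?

Yes

Trace: S0 -r-> S4 -q-> S0 -q-> S4 -q-> S0 -r-> S4 -p-> S1 -r-> S2 -p-> S4 -p-> S1 -r-> S2 -r-> S2 -q-> S3 -r-> S2 -q-> S3 -r-> S2 -p-> S4 -q-> S0 -p-> S0 -p-> S0 -q-> S4 -p-> S1 -p-> S3 -r-> S2 -q-> S3 -r-> S2 -q-> S3 -q-> S2 -r-> S2
End state S2 is accepting.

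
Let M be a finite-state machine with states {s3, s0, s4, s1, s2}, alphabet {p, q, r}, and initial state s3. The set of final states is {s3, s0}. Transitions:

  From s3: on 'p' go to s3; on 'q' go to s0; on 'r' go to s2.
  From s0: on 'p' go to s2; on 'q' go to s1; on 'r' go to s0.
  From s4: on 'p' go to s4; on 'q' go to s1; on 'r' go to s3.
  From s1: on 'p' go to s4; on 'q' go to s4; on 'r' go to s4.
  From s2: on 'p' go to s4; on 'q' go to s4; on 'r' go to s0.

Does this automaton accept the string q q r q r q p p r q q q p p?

Trace: s3 -q-> s0 -q-> s1 -r-> s4 -q-> s1 -r-> s4 -q-> s1 -p-> s4 -p-> s4 -r-> s3 -q-> s0 -q-> s1 -q-> s4 -p-> s4 -p-> s4
End state s4 is not accepting.

No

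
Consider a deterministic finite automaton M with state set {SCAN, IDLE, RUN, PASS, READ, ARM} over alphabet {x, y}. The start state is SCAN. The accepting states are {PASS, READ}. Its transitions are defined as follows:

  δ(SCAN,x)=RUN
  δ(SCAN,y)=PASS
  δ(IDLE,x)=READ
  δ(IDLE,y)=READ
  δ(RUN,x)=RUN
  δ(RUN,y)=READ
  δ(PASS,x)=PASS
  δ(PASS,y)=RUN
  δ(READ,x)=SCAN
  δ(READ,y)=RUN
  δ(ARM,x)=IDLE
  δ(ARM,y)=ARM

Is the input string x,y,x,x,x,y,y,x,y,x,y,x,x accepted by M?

start at SCAN
read 'x': SCAN → RUN
read 'y': RUN → READ
read 'x': READ → SCAN
read 'x': SCAN → RUN
read 'x': RUN → RUN
read 'y': RUN → READ
read 'y': READ → RUN
read 'x': RUN → RUN
read 'y': RUN → READ
read 'x': READ → SCAN
read 'y': SCAN → PASS
read 'x': PASS → PASS
read 'x': PASS → PASS
End state PASS is accepting.

Yes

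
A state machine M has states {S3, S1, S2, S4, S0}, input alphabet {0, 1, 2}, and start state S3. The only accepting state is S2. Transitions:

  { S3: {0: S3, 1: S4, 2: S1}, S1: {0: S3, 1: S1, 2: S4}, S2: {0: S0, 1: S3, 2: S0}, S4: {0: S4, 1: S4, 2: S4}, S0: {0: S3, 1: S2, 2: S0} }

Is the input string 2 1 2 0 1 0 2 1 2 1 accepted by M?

No

S3 → S1 → S1 → S4 → S4 → S4 → S4 → S4 → S4 → S4 → S4
End state S4 is not accepting.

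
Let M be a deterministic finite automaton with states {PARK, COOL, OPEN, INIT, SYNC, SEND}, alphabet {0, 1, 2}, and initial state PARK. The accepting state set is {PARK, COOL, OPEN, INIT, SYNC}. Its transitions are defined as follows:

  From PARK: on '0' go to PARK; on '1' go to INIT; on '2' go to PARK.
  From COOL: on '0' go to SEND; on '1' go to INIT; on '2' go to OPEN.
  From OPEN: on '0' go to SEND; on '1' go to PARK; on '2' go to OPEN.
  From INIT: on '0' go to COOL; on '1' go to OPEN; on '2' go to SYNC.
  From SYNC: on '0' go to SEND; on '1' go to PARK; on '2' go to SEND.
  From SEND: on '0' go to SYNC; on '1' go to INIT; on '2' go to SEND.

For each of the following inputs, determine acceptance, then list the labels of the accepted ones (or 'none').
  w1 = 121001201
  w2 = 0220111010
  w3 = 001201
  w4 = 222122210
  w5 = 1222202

w1: Trace: PARK -1-> INIT -2-> SYNC -1-> PARK -0-> PARK -0-> PARK -1-> INIT -2-> SYNC -0-> SEND -1-> INIT  → end INIT, accepted
w2: Trace: PARK -0-> PARK -2-> PARK -2-> PARK -0-> PARK -1-> INIT -1-> OPEN -1-> PARK -0-> PARK -1-> INIT -0-> COOL  → end COOL, accepted
w3: Trace: PARK -0-> PARK -0-> PARK -1-> INIT -2-> SYNC -0-> SEND -1-> INIT  → end INIT, accepted
w4: Trace: PARK -2-> PARK -2-> PARK -2-> PARK -1-> INIT -2-> SYNC -2-> SEND -2-> SEND -1-> INIT -0-> COOL  → end COOL, accepted
w5: Trace: PARK -1-> INIT -2-> SYNC -2-> SEND -2-> SEND -2-> SEND -0-> SYNC -2-> SEND  → end SEND, rejected

w1, w2, w3, w4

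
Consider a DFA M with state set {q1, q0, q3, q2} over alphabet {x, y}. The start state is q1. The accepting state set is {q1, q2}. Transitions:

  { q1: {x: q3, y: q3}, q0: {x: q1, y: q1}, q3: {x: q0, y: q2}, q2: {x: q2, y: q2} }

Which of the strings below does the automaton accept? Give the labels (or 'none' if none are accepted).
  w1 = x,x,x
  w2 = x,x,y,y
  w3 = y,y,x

w1: q1 → q3 → q0 → q1  → end q1, accepted
w2: q1 → q3 → q0 → q1 → q3  → end q3, rejected
w3: q1 → q3 → q2 → q2  → end q2, accepted

w1, w3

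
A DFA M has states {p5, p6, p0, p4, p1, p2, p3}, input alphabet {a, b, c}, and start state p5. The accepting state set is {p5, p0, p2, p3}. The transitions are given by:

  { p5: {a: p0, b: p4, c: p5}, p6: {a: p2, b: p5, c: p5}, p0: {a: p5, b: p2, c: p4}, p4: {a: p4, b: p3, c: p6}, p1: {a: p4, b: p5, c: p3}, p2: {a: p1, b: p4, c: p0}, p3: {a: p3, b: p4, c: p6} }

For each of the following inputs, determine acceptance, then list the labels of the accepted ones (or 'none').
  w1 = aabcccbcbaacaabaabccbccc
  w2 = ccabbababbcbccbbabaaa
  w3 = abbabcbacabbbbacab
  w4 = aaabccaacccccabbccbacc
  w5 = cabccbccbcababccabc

w1:
  start at p5
  read 'a': p5 → p0
  read 'a': p0 → p5
  read 'b': p5 → p4
  read 'c': p4 → p6
  read 'c': p6 → p5
  read 'c': p5 → p5
  read 'b': p5 → p4
  read 'c': p4 → p6
  read 'b': p6 → p5
  read 'a': p5 → p0
  read 'a': p0 → p5
  read 'c': p5 → p5
  read 'a': p5 → p0
  read 'a': p0 → p5
  read 'b': p5 → p4
  read 'a': p4 → p4
  read 'a': p4 → p4
  read 'b': p4 → p3
  read 'c': p3 → p6
  read 'c': p6 → p5
  read 'b': p5 → p4
  read 'c': p4 → p6
  read 'c': p6 → p5
  read 'c': p5 → p5
  end p5, accepted
w2:
  start at p5
  read 'c': p5 → p5
  read 'c': p5 → p5
  read 'a': p5 → p0
  read 'b': p0 → p2
  read 'b': p2 → p4
  read 'a': p4 → p4
  read 'b': p4 → p3
  read 'a': p3 → p3
  read 'b': p3 → p4
  read 'b': p4 → p3
  read 'c': p3 → p6
  read 'b': p6 → p5
  read 'c': p5 → p5
  read 'c': p5 → p5
  read 'b': p5 → p4
  read 'b': p4 → p3
  read 'a': p3 → p3
  read 'b': p3 → p4
  read 'a': p4 → p4
  read 'a': p4 → p4
  read 'a': p4 → p4
  end p4, rejected
w3:
  start at p5
  read 'a': p5 → p0
  read 'b': p0 → p2
  read 'b': p2 → p4
  read 'a': p4 → p4
  read 'b': p4 → p3
  read 'c': p3 → p6
  read 'b': p6 → p5
  read 'a': p5 → p0
  read 'c': p0 → p4
  read 'a': p4 → p4
  read 'b': p4 → p3
  read 'b': p3 → p4
  read 'b': p4 → p3
  read 'b': p3 → p4
  read 'a': p4 → p4
  read 'c': p4 → p6
  read 'a': p6 → p2
  read 'b': p2 → p4
  end p4, rejected
w4:
  start at p5
  read 'a': p5 → p0
  read 'a': p0 → p5
  read 'a': p5 → p0
  read 'b': p0 → p2
  read 'c': p2 → p0
  read 'c': p0 → p4
  read 'a': p4 → p4
  read 'a': p4 → p4
  read 'c': p4 → p6
  read 'c': p6 → p5
  read 'c': p5 → p5
  read 'c': p5 → p5
  read 'c': p5 → p5
  read 'a': p5 → p0
  read 'b': p0 → p2
  read 'b': p2 → p4
  read 'c': p4 → p6
  read 'c': p6 → p5
  read 'b': p5 → p4
  read 'a': p4 → p4
  read 'c': p4 → p6
  read 'c': p6 → p5
  end p5, accepted
w5:
  start at p5
  read 'c': p5 → p5
  read 'a': p5 → p0
  read 'b': p0 → p2
  read 'c': p2 → p0
  read 'c': p0 → p4
  read 'b': p4 → p3
  read 'c': p3 → p6
  read 'c': p6 → p5
  read 'b': p5 → p4
  read 'c': p4 → p6
  read 'a': p6 → p2
  read 'b': p2 → p4
  read 'a': p4 → p4
  read 'b': p4 → p3
  read 'c': p3 → p6
  read 'c': p6 → p5
  read 'a': p5 → p0
  read 'b': p0 → p2
  read 'c': p2 → p0
  end p0, accepted

w1, w4, w5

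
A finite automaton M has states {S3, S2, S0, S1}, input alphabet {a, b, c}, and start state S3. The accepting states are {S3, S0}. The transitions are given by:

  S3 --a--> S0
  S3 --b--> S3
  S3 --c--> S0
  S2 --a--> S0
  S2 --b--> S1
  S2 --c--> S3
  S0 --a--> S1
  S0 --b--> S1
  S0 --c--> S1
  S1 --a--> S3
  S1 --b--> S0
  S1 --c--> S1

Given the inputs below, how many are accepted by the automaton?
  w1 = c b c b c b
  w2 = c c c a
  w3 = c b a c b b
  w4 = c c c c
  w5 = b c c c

w1: S3 → S0 → S1 → S1 → S0 → S1 → S0  → end S0, accepted
w2: S3 → S0 → S1 → S1 → S3  → end S3, accepted
w3: S3 → S0 → S1 → S3 → S0 → S1 → S0  → end S0, accepted
w4: S3 → S0 → S1 → S1 → S1  → end S1, rejected
w5: S3 → S3 → S0 → S1 → S1  → end S1, rejected

3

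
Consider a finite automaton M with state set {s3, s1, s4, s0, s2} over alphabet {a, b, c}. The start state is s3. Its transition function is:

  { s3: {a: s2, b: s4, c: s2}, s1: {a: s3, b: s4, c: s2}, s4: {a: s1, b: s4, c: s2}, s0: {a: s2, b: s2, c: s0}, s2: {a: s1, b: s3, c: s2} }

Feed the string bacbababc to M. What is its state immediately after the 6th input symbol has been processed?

s3

start at s3
read 'b': s3 → s4
read 'a': s4 → s1
read 'c': s1 → s2
read 'b': s2 → s3
read 'a': s3 → s2
read 'b': s2 → s3
After 6 symbols: s3.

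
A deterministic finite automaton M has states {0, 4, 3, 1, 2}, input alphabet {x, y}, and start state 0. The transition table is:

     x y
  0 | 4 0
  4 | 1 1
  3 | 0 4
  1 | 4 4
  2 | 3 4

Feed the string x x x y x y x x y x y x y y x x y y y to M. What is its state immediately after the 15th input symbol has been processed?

0 → 4 → 1 → 4 → 1 → 4 → 1 → 4 → 1 → 4 → 1 → 4 → 1 → 4 → 1 → 4
After 15 symbols: 4.

4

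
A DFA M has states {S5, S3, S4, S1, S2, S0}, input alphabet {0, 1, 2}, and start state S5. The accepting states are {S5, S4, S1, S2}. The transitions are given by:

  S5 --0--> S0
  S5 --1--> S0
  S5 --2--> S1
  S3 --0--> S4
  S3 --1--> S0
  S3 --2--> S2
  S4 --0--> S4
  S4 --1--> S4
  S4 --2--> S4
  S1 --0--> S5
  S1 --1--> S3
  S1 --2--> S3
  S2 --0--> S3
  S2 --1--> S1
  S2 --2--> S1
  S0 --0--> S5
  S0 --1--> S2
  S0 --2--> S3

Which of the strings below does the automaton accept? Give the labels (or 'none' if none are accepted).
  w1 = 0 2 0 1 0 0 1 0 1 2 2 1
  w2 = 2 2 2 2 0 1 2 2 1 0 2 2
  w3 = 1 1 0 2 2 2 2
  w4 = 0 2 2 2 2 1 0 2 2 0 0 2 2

w1: Trace: S5 -0-> S0 -2-> S3 -0-> S4 -1-> S4 -0-> S4 -0-> S4 -1-> S4 -0-> S4 -1-> S4 -2-> S4 -2-> S4 -1-> S4  → end S4, accepted
w2: Trace: S5 -2-> S1 -2-> S3 -2-> S2 -2-> S1 -0-> S5 -1-> S0 -2-> S3 -2-> S2 -1-> S1 -0-> S5 -2-> S1 -2-> S3  → end S3, rejected
w3: Trace: S5 -1-> S0 -1-> S2 -0-> S3 -2-> S2 -2-> S1 -2-> S3 -2-> S2  → end S2, accepted
w4: Trace: S5 -0-> S0 -2-> S3 -2-> S2 -2-> S1 -2-> S3 -1-> S0 -0-> S5 -2-> S1 -2-> S3 -0-> S4 -0-> S4 -2-> S4 -2-> S4  → end S4, accepted

w1, w3, w4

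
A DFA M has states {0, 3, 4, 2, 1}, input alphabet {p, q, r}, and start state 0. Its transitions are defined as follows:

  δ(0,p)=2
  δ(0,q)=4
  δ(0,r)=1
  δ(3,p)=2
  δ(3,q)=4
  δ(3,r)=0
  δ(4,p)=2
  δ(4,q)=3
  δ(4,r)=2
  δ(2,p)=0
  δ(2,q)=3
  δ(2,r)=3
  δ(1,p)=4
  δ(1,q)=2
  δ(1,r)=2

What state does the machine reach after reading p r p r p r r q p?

start at 0
read 'p': 0 → 2
read 'r': 2 → 3
read 'p': 3 → 2
read 'r': 2 → 3
read 'p': 3 → 2
read 'r': 2 → 3
read 'r': 3 → 0
read 'q': 0 → 4
read 'p': 4 → 2

2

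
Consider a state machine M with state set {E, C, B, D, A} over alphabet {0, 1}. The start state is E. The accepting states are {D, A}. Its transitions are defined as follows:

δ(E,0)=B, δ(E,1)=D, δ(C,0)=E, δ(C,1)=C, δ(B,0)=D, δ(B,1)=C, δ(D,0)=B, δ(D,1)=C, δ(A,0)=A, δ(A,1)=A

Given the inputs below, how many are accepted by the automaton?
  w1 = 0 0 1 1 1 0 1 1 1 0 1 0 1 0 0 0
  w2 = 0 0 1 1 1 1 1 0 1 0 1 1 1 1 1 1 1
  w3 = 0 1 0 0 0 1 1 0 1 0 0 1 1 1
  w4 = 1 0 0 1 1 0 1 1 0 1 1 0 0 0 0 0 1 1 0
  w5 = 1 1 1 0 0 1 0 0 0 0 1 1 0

w1: E → B → D → C → C → C → E → D → C → C → E → D → B → C → E → B → D  → end D, accepted
w2: E → B → D → C → C → C → C → C → E → D → B → C → C → C → C → C → C → C  → end C, rejected
w3: E → B → C → E → B → D → C → C → E → D → B → D → C → C → C  → end C, rejected
w4: E → D → B → D → C → C → E → D → C → E → D → C → E → B → D → B → D → C → C → E  → end E, rejected
w5: E → D → C → C → E → B → C → E → B → D → B → C → C → E  → end E, rejected

1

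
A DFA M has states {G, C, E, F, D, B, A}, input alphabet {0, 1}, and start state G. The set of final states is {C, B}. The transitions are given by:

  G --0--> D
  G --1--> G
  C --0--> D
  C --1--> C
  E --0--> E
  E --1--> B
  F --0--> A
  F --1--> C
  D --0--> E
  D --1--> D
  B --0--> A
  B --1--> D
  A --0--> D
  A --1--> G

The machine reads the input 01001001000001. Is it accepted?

Trace: G -0-> D -1-> D -0-> E -0-> E -1-> B -0-> A -0-> D -1-> D -0-> E -0-> E -0-> E -0-> E -0-> E -1-> B
End state B is accepting.

Yes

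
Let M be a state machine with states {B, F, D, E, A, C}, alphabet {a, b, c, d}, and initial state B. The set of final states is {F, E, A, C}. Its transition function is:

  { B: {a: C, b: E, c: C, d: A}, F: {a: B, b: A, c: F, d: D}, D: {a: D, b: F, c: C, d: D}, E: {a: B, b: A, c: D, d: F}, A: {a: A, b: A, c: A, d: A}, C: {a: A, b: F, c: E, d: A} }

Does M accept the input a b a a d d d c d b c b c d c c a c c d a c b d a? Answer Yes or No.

Yes

Trace: B -a-> C -b-> F -a-> B -a-> C -d-> A -d-> A -d-> A -c-> A -d-> A -b-> A -c-> A -b-> A -c-> A -d-> A -c-> A -c-> A -a-> A -c-> A -c-> A -d-> A -a-> A -c-> A -b-> A -d-> A -a-> A
End state A is accepting.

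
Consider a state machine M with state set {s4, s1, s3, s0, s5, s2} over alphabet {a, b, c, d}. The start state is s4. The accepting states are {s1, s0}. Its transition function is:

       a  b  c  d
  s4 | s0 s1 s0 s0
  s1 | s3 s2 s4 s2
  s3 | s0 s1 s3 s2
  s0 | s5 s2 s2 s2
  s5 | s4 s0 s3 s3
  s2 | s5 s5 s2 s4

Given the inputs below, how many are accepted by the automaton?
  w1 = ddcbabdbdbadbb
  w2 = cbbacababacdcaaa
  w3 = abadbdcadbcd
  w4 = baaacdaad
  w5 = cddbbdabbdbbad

4

w1:
  start at s4
  read 'd': s4 → s0
  read 'd': s0 → s2
  read 'c': s2 → s2
  read 'b': s2 → s5
  read 'a': s5 → s4
  read 'b': s4 → s1
  read 'd': s1 → s2
  read 'b': s2 → s5
  read 'd': s5 → s3
  read 'b': s3 → s1
  read 'a': s1 → s3
  read 'd': s3 → s2
  read 'b': s2 → s5
  read 'b': s5 → s0
  end s0, accepted
w2:
  start at s4
  read 'c': s4 → s0
  read 'b': s0 → s2
  read 'b': s2 → s5
  read 'a': s5 → s4
  read 'c': s4 → s0
  read 'a': s0 → s5
  read 'b': s5 → s0
  read 'a': s0 → s5
  read 'b': s5 → s0
  read 'a': s0 → s5
  read 'c': s5 → s3
  read 'd': s3 → s2
  read 'c': s2 → s2
  read 'a': s2 → s5
  read 'a': s5 → s4
  read 'a': s4 → s0
  end s0, accepted
w3:
  start at s4
  read 'a': s4 → s0
  read 'b': s0 → s2
  read 'a': s2 → s5
  read 'd': s5 → s3
  read 'b': s3 → s1
  read 'd': s1 → s2
  read 'c': s2 → s2
  read 'a': s2 → s5
  read 'd': s5 → s3
  read 'b': s3 → s1
  read 'c': s1 → s4
  read 'd': s4 → s0
  end s0, accepted
w4:
  start at s4
  read 'b': s4 → s1
  read 'a': s1 → s3
  read 'a': s3 → s0
  read 'a': s0 → s5
  read 'c': s5 → s3
  read 'd': s3 → s2
  read 'a': s2 → s5
  read 'a': s5 → s4
  read 'd': s4 → s0
  end s0, accepted
w5:
  start at s4
  read 'c': s4 → s0
  read 'd': s0 → s2
  read 'd': s2 → s4
  read 'b': s4 → s1
  read 'b': s1 → s2
  read 'd': s2 → s4
  read 'a': s4 → s0
  read 'b': s0 → s2
  read 'b': s2 → s5
  read 'd': s5 → s3
  read 'b': s3 → s1
  read 'b': s1 → s2
  read 'a': s2 → s5
  read 'd': s5 → s3
  end s3, rejected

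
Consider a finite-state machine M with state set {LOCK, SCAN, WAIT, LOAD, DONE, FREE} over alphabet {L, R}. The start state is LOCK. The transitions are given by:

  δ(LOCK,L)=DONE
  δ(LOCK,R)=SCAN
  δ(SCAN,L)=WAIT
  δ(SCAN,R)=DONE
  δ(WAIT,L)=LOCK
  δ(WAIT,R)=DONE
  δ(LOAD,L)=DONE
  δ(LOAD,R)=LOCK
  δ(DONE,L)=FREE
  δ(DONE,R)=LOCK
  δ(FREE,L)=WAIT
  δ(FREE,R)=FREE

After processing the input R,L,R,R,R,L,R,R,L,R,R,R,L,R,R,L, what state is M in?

LOCK → SCAN → WAIT → DONE → LOCK → SCAN → WAIT → DONE → LOCK → DONE → LOCK → SCAN → DONE → FREE → FREE → FREE → WAIT

WAIT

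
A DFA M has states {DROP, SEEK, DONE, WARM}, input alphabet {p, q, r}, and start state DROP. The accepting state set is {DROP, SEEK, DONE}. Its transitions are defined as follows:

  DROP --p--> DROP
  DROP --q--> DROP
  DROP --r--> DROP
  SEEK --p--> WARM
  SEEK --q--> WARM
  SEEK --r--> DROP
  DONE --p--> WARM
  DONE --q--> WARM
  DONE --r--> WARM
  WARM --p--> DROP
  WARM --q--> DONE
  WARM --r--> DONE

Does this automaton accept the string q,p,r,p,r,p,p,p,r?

Trace: DROP -q-> DROP -p-> DROP -r-> DROP -p-> DROP -r-> DROP -p-> DROP -p-> DROP -p-> DROP -r-> DROP
End state DROP is accepting.

Yes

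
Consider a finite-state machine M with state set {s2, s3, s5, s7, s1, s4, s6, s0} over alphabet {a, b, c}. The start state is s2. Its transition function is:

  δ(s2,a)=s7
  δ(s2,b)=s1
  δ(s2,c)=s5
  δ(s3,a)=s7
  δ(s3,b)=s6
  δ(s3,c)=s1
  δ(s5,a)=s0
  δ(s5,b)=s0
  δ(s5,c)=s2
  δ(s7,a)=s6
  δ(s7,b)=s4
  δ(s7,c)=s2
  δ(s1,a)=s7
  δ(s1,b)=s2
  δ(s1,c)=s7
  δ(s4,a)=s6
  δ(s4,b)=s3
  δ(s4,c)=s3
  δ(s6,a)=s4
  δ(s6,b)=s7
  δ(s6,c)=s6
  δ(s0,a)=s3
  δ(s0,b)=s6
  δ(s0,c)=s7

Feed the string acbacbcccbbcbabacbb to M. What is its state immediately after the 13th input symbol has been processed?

s2 → s7 → s2 → s1 → s7 → s2 → s1 → s7 → s2 → s5 → s0 → s6 → s6 → s7
After 13 symbols: s7.

s7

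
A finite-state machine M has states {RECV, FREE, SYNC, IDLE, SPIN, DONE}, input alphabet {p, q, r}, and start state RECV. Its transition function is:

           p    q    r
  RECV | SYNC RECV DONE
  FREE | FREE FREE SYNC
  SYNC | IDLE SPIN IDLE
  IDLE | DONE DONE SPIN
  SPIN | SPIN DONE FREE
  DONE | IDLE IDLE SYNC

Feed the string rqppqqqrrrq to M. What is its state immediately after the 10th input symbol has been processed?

SPIN

start at RECV
read 'r': RECV → DONE
read 'q': DONE → IDLE
read 'p': IDLE → DONE
read 'p': DONE → IDLE
read 'q': IDLE → DONE
read 'q': DONE → IDLE
read 'q': IDLE → DONE
read 'r': DONE → SYNC
read 'r': SYNC → IDLE
read 'r': IDLE → SPIN
After 10 symbols: SPIN.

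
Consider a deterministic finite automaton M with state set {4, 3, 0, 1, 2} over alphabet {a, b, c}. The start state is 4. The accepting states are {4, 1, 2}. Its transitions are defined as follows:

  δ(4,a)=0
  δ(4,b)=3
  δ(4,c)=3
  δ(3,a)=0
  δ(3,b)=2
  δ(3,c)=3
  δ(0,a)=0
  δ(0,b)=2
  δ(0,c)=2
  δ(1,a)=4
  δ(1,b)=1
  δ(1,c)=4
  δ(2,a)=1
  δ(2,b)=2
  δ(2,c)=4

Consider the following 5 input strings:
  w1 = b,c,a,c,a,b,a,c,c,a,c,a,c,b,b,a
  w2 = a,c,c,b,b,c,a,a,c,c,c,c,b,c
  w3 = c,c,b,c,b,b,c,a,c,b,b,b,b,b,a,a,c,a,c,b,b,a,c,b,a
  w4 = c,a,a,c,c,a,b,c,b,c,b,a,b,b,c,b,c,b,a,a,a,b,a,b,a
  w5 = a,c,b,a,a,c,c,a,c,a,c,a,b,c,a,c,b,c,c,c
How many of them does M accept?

3

w1: Trace: 4 -b-> 3 -c-> 3 -a-> 0 -c-> 2 -a-> 1 -b-> 1 -a-> 4 -c-> 3 -c-> 3 -a-> 0 -c-> 2 -a-> 1 -c-> 4 -b-> 3 -b-> 2 -a-> 1  → end 1, accepted
w2: Trace: 4 -a-> 0 -c-> 2 -c-> 4 -b-> 3 -b-> 2 -c-> 4 -a-> 0 -a-> 0 -c-> 2 -c-> 4 -c-> 3 -c-> 3 -b-> 2 -c-> 4  → end 4, accepted
w3: Trace: 4 -c-> 3 -c-> 3 -b-> 2 -c-> 4 -b-> 3 -b-> 2 -c-> 4 -a-> 0 -c-> 2 -b-> 2 -b-> 2 -b-> 2 -b-> 2 -b-> 2 -a-> 1 -a-> 4 -c-> 3 -a-> 0 -c-> 2 -b-> 2 -b-> 2 -a-> 1 -c-> 4 -b-> 3 -a-> 0  → end 0, rejected
w4: Trace: 4 -c-> 3 -a-> 0 -a-> 0 -c-> 2 -c-> 4 -a-> 0 -b-> 2 -c-> 4 -b-> 3 -c-> 3 -b-> 2 -a-> 1 -b-> 1 -b-> 1 -c-> 4 -b-> 3 -c-> 3 -b-> 2 -a-> 1 -a-> 4 -a-> 0 -b-> 2 -a-> 1 -b-> 1 -a-> 4  → end 4, accepted
w5: Trace: 4 -a-> 0 -c-> 2 -b-> 2 -a-> 1 -a-> 4 -c-> 3 -c-> 3 -a-> 0 -c-> 2 -a-> 1 -c-> 4 -a-> 0 -b-> 2 -c-> 4 -a-> 0 -c-> 2 -b-> 2 -c-> 4 -c-> 3 -c-> 3  → end 3, rejected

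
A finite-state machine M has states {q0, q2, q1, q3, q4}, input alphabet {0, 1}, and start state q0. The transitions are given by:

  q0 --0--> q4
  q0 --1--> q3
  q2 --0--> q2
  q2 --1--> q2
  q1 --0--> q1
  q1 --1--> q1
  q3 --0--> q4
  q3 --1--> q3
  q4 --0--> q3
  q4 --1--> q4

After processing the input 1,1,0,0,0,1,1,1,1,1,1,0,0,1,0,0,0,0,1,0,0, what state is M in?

start at q0
read '1': q0 → q3
read '1': q3 → q3
read '0': q3 → q4
read '0': q4 → q3
read '0': q3 → q4
read '1': q4 → q4
read '1': q4 → q4
read '1': q4 → q4
read '1': q4 → q4
read '1': q4 → q4
read '1': q4 → q4
read '0': q4 → q3
read '0': q3 → q4
read '1': q4 → q4
read '0': q4 → q3
read '0': q3 → q4
read '0': q4 → q3
read '0': q3 → q4
read '1': q4 → q4
read '0': q4 → q3
read '0': q3 → q4

q4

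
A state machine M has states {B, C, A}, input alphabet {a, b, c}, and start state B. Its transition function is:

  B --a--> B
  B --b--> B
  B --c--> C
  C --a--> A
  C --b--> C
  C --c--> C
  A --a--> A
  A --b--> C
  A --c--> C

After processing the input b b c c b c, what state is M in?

start at B
read 'b': B → B
read 'b': B → B
read 'c': B → C
read 'c': C → C
read 'b': C → C
read 'c': C → C

C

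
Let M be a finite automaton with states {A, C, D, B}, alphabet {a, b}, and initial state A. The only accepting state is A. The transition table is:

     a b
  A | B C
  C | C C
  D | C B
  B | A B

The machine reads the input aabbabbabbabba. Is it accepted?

No

start at A
read 'a': A → B
read 'a': B → A
read 'b': A → C
read 'b': C → C
read 'a': C → C
read 'b': C → C
read 'b': C → C
read 'a': C → C
read 'b': C → C
read 'b': C → C
read 'a': C → C
read 'b': C → C
read 'b': C → C
read 'a': C → C
End state C is not accepting.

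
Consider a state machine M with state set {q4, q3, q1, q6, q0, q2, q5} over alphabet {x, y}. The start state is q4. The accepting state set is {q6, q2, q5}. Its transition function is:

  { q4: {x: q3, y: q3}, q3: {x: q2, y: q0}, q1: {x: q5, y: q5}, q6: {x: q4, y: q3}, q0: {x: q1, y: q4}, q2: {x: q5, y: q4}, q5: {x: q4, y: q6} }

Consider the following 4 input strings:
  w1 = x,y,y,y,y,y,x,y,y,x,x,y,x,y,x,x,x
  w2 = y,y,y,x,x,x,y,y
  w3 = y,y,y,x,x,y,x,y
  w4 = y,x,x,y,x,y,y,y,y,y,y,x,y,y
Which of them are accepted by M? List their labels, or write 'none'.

none

w1: q4 → q3 → q0 → q4 → q3 → q0 → q4 → q3 → q0 → q4 → q3 → q2 → q4 → q3 → q0 → q1 → q5 → q4  → end q4, rejected
w2: q4 → q3 → q0 → q4 → q3 → q2 → q5 → q6 → q3  → end q3, rejected
w3: q4 → q3 → q0 → q4 → q3 → q2 → q4 → q3 → q0  → end q0, rejected
w4: q4 → q3 → q2 → q5 → q6 → q4 → q3 → q0 → q4 → q3 → q0 → q4 → q3 → q0 → q4  → end q4, rejected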